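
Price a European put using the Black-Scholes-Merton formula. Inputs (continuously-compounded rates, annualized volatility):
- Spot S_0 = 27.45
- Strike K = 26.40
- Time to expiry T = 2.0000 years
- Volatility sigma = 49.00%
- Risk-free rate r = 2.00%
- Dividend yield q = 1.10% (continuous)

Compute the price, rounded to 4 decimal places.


Answer: Price = 6.3550

Derivation:
d1 = (ln(S/K) + (r - q + 0.5*sigma^2) * T) / (sigma * sqrt(T)) = 0.42874072
d2 = d1 - sigma * sqrt(T) = -0.26422393
exp(-rT) = 0.96078944; exp(-qT) = 0.97824024
P = K * exp(-rT) * N(-d2) - S_0 * exp(-qT) * N(-d1)
N(-d1) = 0.33405596; N(-d2) = 0.60419631
P = 26.4000 * 0.96078944 * 0.60419631 - 27.4500 * 0.97824024 * 0.33405596 = 6.3550


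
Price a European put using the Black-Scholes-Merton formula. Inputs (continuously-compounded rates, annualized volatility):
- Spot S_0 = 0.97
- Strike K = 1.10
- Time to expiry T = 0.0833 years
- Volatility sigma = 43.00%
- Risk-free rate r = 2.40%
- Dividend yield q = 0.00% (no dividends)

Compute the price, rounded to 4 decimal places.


d1 = (ln(S/K) + (r - q + 0.5*sigma^2) * T) / (sigma * sqrt(T)) = -0.93524559
d2 = d1 - sigma * sqrt(T) = -1.05935107
exp(-rT) = 0.99800280; exp(-qT) = 1.00000000
P = K * exp(-rT) * N(-d2) - S_0 * exp(-qT) * N(-d1)
N(-d1) = 0.82516913; N(-d2) = 0.85528004
P = 1.1000 * 0.99800280 * 0.85528004 - 0.9700 * 1.00000000 * 0.82516913 = 0.1385

Answer: Price = 0.1385


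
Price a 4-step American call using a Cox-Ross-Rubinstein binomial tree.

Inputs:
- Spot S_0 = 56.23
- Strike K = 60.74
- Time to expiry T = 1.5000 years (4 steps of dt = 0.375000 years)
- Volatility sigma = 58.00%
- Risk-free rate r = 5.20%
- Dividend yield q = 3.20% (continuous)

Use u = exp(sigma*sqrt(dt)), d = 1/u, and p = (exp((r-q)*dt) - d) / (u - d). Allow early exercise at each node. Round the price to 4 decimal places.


dt = T/N = 0.375000
u = exp(sigma*sqrt(dt)) = 1.426432; d = 1/u = 0.701050
p = (exp((r-q)*dt) - d) / (u - d) = 0.422506
Discount per step: exp(-r*dt) = 0.980689
Stock lattice S(k, i) with i counting down-moves:
  k=0: S(0,0) = 56.2300
  k=1: S(1,0) = 80.2083; S(1,1) = 39.4200
  k=2: S(2,0) = 114.4116; S(2,1) = 56.2300; S(2,2) = 27.6354
  k=3: S(3,0) = 163.2003; S(3,1) = 80.2083; S(3,2) = 39.4200; S(3,3) = 19.3738
  k=4: S(4,0) = 232.7941; S(4,1) = 114.4116; S(4,2) = 56.2300; S(4,3) = 27.6354; S(4,4) = 13.5820
Terminal payoffs V(N, i) = max(S_T - K, 0):
  V(4,0) = 172.054124; V(4,1) = 53.671597; V(4,2) = 0.000000; V(4,3) = 0.000000; V(4,4) = 0.000000
Backward induction: V(k, i) = exp(-r*dt) * [p * V(k+1, i) + (1-p) * V(k+1, i+1)]; then take max(V_cont, immediate exercise) for American.
  V(3,0) = exp(-r*dt) * [p*172.054124 + (1-p)*53.671597] = 101.686585; exercise = 102.460329; V(3,0) = max -> 102.460329
  V(3,1) = exp(-r*dt) * [p*53.671597 + (1-p)*0.000000] = 22.238666; exercise = 19.468255; V(3,1) = max -> 22.238666
  V(3,2) = exp(-r*dt) * [p*0.000000 + (1-p)*0.000000] = 0.000000; exercise = 0.000000; V(3,2) = max -> 0.000000
  V(3,3) = exp(-r*dt) * [p*0.000000 + (1-p)*0.000000] = 0.000000; exercise = 0.000000; V(3,3) = max -> 0.000000
  V(2,0) = exp(-r*dt) * [p*102.460329 + (1-p)*22.238666] = 55.048819; exercise = 53.671597; V(2,0) = max -> 55.048819
  V(2,1) = exp(-r*dt) * [p*22.238666 + (1-p)*0.000000] = 9.214525; exercise = 0.000000; V(2,1) = max -> 9.214525
  V(2,2) = exp(-r*dt) * [p*0.000000 + (1-p)*0.000000] = 0.000000; exercise = 0.000000; V(2,2) = max -> 0.000000
  V(1,0) = exp(-r*dt) * [p*55.048819 + (1-p)*9.214525] = 28.027885; exercise = 19.468255; V(1,0) = max -> 28.027885
  V(1,1) = exp(-r*dt) * [p*9.214525 + (1-p)*0.000000] = 3.818011; exercise = 0.000000; V(1,1) = max -> 3.818011
  V(0,0) = exp(-r*dt) * [p*28.027885 + (1-p)*3.818011] = 13.775570; exercise = 0.000000; V(0,0) = max -> 13.775570

Answer: Price = V(0,0) = 13.7756


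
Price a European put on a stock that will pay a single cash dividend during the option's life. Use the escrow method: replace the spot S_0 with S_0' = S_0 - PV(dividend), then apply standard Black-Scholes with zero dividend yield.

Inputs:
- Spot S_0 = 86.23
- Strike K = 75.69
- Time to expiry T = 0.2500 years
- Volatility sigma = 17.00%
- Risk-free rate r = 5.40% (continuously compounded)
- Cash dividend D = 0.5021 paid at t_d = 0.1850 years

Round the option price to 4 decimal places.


Answer: Price = 0.1490

Derivation:
PV(D) = D * exp(-r * t_d) = 0.5021 * 0.99005973 = 0.49710899
S_0' = S_0 - PV(D) = 86.2300 - 0.49710899 = 85.73289101
d1 = (ln(S_0'/K) + (r + sigma^2/2)*T) / (sigma*sqrt(T)) = 1.66709404
d2 = d1 - sigma*sqrt(T) = 1.58209404
exp(-rT) = 0.98659072
N(-d1) = 0.04774785; N(-d2) = 0.05681405
P = K * exp(-rT) * N(-d2) - S_0' * N(-d1) = 75.6900 * 0.98659072 * 0.05681405 - 85.73289101 * 0.04774785 = 0.1490


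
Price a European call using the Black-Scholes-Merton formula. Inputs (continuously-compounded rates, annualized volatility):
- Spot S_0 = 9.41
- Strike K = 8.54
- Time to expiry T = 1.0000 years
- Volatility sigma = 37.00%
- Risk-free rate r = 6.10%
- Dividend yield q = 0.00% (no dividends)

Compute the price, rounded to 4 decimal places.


d1 = (ln(S/K) + (r - q + 0.5*sigma^2) * T) / (sigma * sqrt(T)) = 0.61205931
d2 = d1 - sigma * sqrt(T) = 0.24205931
exp(-rT) = 0.94082324; exp(-qT) = 1.00000000
C = S_0 * exp(-qT) * N(d1) - K * exp(-rT) * N(d2)
N(d1) = 0.72975074; N(d2) = 0.59563290
C = 9.4100 * 1.00000000 * 0.72975074 - 8.5400 * 0.94082324 * 0.59563290 = 2.0813

Answer: Price = 2.0813


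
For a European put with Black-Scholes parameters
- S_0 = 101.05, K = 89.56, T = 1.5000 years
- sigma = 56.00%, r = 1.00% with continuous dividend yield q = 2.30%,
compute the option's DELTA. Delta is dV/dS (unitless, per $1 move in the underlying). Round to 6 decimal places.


Answer: Delta = -0.301316

Derivation:
d1 = 0.4904908594; d2 = -0.1953662686
phi(d1) = 0.3537272388; exp(-qT) = 0.9660883397; exp(-rT) = 0.9851119396
N(-d1) = 0.3118932982
Delta = -exp(-qT) * N(-d1) = -0.9660883397 * 0.3118932982 = -0.301316


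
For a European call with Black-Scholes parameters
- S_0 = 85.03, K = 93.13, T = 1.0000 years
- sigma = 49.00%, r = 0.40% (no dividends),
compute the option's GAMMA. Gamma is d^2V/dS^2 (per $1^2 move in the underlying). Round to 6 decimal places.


Answer: Gamma = 0.009553

Derivation:
d1 = 0.0674648344; d2 = -0.4225351656
phi(d1) = 0.3980354190; exp(-qT) = 1.0000000000; exp(-rT) = 0.9960079893
Gamma = exp(-qT) * phi(d1) / (S * sigma * sqrt(T)) = 1.0000000000 * 0.3980354190 / (85.0300 * 0.4900 * 1.0000000000) = 0.009553


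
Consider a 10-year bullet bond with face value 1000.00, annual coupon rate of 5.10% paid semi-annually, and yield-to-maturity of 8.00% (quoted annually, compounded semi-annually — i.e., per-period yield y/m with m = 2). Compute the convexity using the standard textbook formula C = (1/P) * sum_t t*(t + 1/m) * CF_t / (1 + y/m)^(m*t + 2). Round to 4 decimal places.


Answer: Convexity = 67.7753

Derivation:
Coupon per period c = face * coupon_rate / m = 25.500000
Periods per year m = 2; per-period yield y/m = 0.040000
Number of cashflows N = 20
Cashflows (t years, CF_t, discount factor 1/(1+y/m)^(m*t), PV):
  t = 0.5000: CF_t = 25.500000, DF = 0.961538, PV = 24.519231
  t = 1.0000: CF_t = 25.500000, DF = 0.924556, PV = 23.576183
  t = 1.5000: CF_t = 25.500000, DF = 0.888996, PV = 22.669407
  t = 2.0000: CF_t = 25.500000, DF = 0.854804, PV = 21.797507
  t = 2.5000: CF_t = 25.500000, DF = 0.821927, PV = 20.959141
  t = 3.0000: CF_t = 25.500000, DF = 0.790315, PV = 20.153020
  t = 3.5000: CF_t = 25.500000, DF = 0.759918, PV = 19.377904
  t = 4.0000: CF_t = 25.500000, DF = 0.730690, PV = 18.632600
  t = 4.5000: CF_t = 25.500000, DF = 0.702587, PV = 17.915962
  t = 5.0000: CF_t = 25.500000, DF = 0.675564, PV = 17.226886
  t = 5.5000: CF_t = 25.500000, DF = 0.649581, PV = 16.564314
  t = 6.0000: CF_t = 25.500000, DF = 0.624597, PV = 15.927225
  t = 6.5000: CF_t = 25.500000, DF = 0.600574, PV = 15.314639
  t = 7.0000: CF_t = 25.500000, DF = 0.577475, PV = 14.725615
  t = 7.5000: CF_t = 25.500000, DF = 0.555265, PV = 14.159245
  t = 8.0000: CF_t = 25.500000, DF = 0.533908, PV = 13.614658
  t = 8.5000: CF_t = 25.500000, DF = 0.513373, PV = 13.091018
  t = 9.0000: CF_t = 25.500000, DF = 0.493628, PV = 12.587517
  t = 9.5000: CF_t = 25.500000, DF = 0.474642, PV = 12.103382
  t = 10.0000: CF_t = 1025.500000, DF = 0.456387, PV = 468.024813
Price P = sum_t PV_t = 802.940268
Convexity numerator sum_t t*(t + 1/m) * CF_t / (1+y/m)^(m*t + 2):
  t = 0.5000: term = 11.334704
  t = 1.0000: term = 32.696260
  t = 1.5000: term = 62.877424
  t = 2.0000: term = 100.765102
  t = 2.5000: term = 145.334282
  t = 3.0000: term = 195.642302
  t = 3.5000: term = 250.823465
  t = 4.0000: term = 310.083953
  t = 4.5000: term = 372.697059
  t = 5.0000: term = 437.998681
  t = 5.5000: term = 505.383093
  t = 6.0000: term = 574.298970
  t = 6.5000: term = 644.245639
  t = 7.0000: term = 714.769570
  t = 7.5000: term = 785.461066
  t = 8.0000: term = 855.951162
  t = 8.5000: term = 925.908709
  t = 9.0000: term = 995.037639
  t = 9.5000: term = 1063.074401
  t = 10.0000: term = 45435.101146
Convexity = (1/P) * sum = 54419.484629 / 802.940268 = 67.775259


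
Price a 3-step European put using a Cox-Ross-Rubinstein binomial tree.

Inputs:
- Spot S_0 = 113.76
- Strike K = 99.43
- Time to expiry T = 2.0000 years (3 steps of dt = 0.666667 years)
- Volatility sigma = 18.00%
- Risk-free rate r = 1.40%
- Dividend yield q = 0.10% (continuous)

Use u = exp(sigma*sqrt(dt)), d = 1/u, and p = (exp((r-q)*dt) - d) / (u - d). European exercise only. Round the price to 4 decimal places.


dt = T/N = 0.666667
u = exp(sigma*sqrt(dt)) = 1.158319; d = 1/u = 0.863320
p = (exp((r-q)*dt) - d) / (u - d) = 0.492830
Discount per step: exp(-r*dt) = 0.990710
Stock lattice S(k, i) with i counting down-moves:
  k=0: S(0,0) = 113.7600
  k=1: S(1,0) = 131.7703; S(1,1) = 98.2113
  k=2: S(2,0) = 152.6320; S(2,1) = 113.7600; S(2,2) = 84.7878
  k=3: S(3,0) = 176.7965; S(3,1) = 131.7703; S(3,2) = 98.2113; S(3,3) = 73.1991
Terminal payoffs V(N, i) = max(K - S_T, 0):
  V(3,0) = 0.000000; V(3,1) = 0.000000; V(3,2) = 1.218670; V(3,3) = 26.230923
Backward induction: V(k, i) = exp(-r*dt) * [p * V(k+1, i) + (1-p) * V(k+1, i+1)].
  V(2,0) = exp(-r*dt) * [p*0.000000 + (1-p)*0.000000] = 0.000000
  V(2,1) = exp(-r*dt) * [p*0.000000 + (1-p)*1.218670] = 0.612331
  V(2,2) = exp(-r*dt) * [p*1.218670 + (1-p)*26.230923] = 13.774965
  V(1,0) = exp(-r*dt) * [p*0.000000 + (1-p)*0.612331] = 0.307671
  V(1,1) = exp(-r*dt) * [p*0.612331 + (1-p)*13.774965] = 7.220319
  V(0,0) = exp(-r*dt) * [p*0.307671 + (1-p)*7.220319] = 3.778131

Answer: Price = V(0,0) = 3.7781


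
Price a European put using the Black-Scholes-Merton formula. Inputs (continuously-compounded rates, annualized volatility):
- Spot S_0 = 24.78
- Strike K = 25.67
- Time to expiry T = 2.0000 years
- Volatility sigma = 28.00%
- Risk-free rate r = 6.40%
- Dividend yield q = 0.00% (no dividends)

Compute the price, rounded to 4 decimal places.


Answer: Price = 2.7199

Derivation:
d1 = (ln(S/K) + (r - q + 0.5*sigma^2) * T) / (sigma * sqrt(T)) = 0.43212781
d2 = d1 - sigma * sqrt(T) = 0.03614801
exp(-rT) = 0.87985338; exp(-qT) = 1.00000000
P = K * exp(-rT) * N(-d2) - S_0 * exp(-qT) * N(-d1)
N(-d1) = 0.33282426; N(-d2) = 0.48558217
P = 25.6700 * 0.87985338 * 0.48558217 - 24.7800 * 1.00000000 * 0.33282426 = 2.7199


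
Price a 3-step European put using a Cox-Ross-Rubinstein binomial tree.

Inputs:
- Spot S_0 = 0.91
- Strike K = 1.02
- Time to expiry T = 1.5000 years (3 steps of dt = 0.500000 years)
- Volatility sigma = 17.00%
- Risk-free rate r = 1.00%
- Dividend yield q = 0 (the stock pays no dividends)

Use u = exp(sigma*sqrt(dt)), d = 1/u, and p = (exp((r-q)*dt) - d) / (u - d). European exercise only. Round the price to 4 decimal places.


dt = T/N = 0.500000
u = exp(sigma*sqrt(dt)) = 1.127732; d = 1/u = 0.886736
p = (exp((r-q)*dt) - d) / (u - d) = 0.490783
Discount per step: exp(-r*dt) = 0.995012
Stock lattice S(k, i) with i counting down-moves:
  k=0: S(0,0) = 0.9100
  k=1: S(1,0) = 1.0262; S(1,1) = 0.8069
  k=2: S(2,0) = 1.1573; S(2,1) = 0.9100; S(2,2) = 0.7155
  k=3: S(3,0) = 1.3051; S(3,1) = 1.0262; S(3,2) = 0.8069; S(3,3) = 0.6345
Terminal payoffs V(N, i) = max(K - S_T, 0):
  V(3,0) = 0.000000; V(3,1) = 0.000000; V(3,2) = 0.213070; V(3,3) = 0.385511
Backward induction: V(k, i) = exp(-r*dt) * [p * V(k+1, i) + (1-p) * V(k+1, i+1)].
  V(2,0) = exp(-r*dt) * [p*0.000000 + (1-p)*0.000000] = 0.000000
  V(2,1) = exp(-r*dt) * [p*0.000000 + (1-p)*0.213070] = 0.107958
  V(2,2) = exp(-r*dt) * [p*0.213070 + (1-p)*0.385511] = 0.299379
  V(1,0) = exp(-r*dt) * [p*0.000000 + (1-p)*0.107958] = 0.054700
  V(1,1) = exp(-r*dt) * [p*0.107958 + (1-p)*0.299379] = 0.204408
  V(0,0) = exp(-r*dt) * [p*0.054700 + (1-p)*0.204408] = 0.130281

Answer: Price = V(0,0) = 0.1303


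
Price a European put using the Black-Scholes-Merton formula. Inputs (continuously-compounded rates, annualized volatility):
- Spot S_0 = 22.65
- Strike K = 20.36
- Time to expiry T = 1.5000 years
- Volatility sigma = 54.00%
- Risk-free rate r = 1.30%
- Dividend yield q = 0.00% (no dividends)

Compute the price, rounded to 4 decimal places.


Answer: Price = 4.2760

Derivation:
d1 = (ln(S/K) + (r - q + 0.5*sigma^2) * T) / (sigma * sqrt(T)) = 0.52132953
d2 = d1 - sigma * sqrt(T) = -0.14003270
exp(-rT) = 0.98068890; exp(-qT) = 1.00000000
P = K * exp(-rT) * N(-d2) - S_0 * exp(-qT) * N(-d1)
N(-d1) = 0.30106862; N(-d2) = 0.55568292
P = 20.3600 * 0.98068890 * 0.55568292 - 22.6500 * 1.00000000 * 0.30106862 = 4.2760


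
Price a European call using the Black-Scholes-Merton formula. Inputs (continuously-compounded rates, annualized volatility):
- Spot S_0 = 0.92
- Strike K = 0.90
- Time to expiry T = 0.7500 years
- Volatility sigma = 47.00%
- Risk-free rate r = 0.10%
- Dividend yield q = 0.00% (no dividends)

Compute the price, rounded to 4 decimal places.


d1 = (ln(S/K) + (r - q + 0.5*sigma^2) * T) / (sigma * sqrt(T)) = 0.25935657
d2 = d1 - sigma * sqrt(T) = -0.14767537
exp(-rT) = 0.99925028; exp(-qT) = 1.00000000
C = S_0 * exp(-qT) * N(d1) - K * exp(-rT) * N(d2)
N(d1) = 0.60231993; N(d2) = 0.44129948
C = 0.9200 * 1.00000000 * 0.60231993 - 0.9000 * 0.99925028 * 0.44129948 = 0.1573

Answer: Price = 0.1573


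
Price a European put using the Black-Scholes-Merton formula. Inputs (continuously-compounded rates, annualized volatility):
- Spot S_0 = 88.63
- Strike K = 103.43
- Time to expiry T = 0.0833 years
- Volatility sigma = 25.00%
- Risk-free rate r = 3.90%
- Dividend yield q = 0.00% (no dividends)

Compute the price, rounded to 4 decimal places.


d1 = (ln(S/K) + (r - q + 0.5*sigma^2) * T) / (sigma * sqrt(T)) = -2.05909738
d2 = d1 - sigma * sqrt(T) = -2.13125173
exp(-rT) = 0.99675657; exp(-qT) = 1.00000000
P = K * exp(-rT) * N(-d2) - S_0 * exp(-qT) * N(-d1)
N(-d1) = 0.98025754; N(-d2) = 0.98346580
P = 103.4300 * 0.99675657 * 0.98346580 - 88.6300 * 1.00000000 * 0.98025754 = 14.5097

Answer: Price = 14.5097


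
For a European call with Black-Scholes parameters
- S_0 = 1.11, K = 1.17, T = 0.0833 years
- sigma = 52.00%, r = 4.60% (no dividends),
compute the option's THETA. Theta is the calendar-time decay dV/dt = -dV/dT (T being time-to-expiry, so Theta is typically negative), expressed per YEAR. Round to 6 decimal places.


Answer: Theta = -0.405095

Derivation:
d1 = -0.2501966424; d2 = -0.4002776871
phi(d1) = 0.3866491010; exp(-qT) = 1.0000000000; exp(-rT) = 0.9961755320
Theta = -S*exp(-qT)*phi(d1)*sigma/(2*sqrt(T)) - r*K*exp(-rT)*N(d2) + q*S*exp(-qT)*N(d1)
N(d1) = 0.4012176409; N(d2) = 0.3444760002; sqrt(T) = 0.2886173938
Term 1 = -1.1100 * 1.0000000000 * 0.3866491010 * 0.5200 / (2 * 0.2886173938) = -0.3866257992
Term 2 = -0.0460 * 1.1700 * 0.9961755320 * 0.3444760002 = -0.0184687938
Term 3 = 0 (no dividend yield, q = 0)
Theta = -0.3866257992 + (-0.0184687938) + (0.0000000000) = -0.405095


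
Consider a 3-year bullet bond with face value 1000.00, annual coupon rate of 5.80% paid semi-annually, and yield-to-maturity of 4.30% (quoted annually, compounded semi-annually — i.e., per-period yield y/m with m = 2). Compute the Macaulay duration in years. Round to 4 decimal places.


Coupon per period c = face * coupon_rate / m = 29.000000
Periods per year m = 2; per-period yield y/m = 0.021500
Number of cashflows N = 6
Cashflows (t years, CF_t, discount factor 1/(1+y/m)^(m*t), PV):
  t = 0.5000: CF_t = 29.000000, DF = 0.978953, PV = 28.389623
  t = 1.0000: CF_t = 29.000000, DF = 0.958348, PV = 27.792093
  t = 1.5000: CF_t = 29.000000, DF = 0.938177, PV = 27.207140
  t = 2.0000: CF_t = 29.000000, DF = 0.918431, PV = 26.634498
  t = 2.5000: CF_t = 29.000000, DF = 0.899100, PV = 26.073909
  t = 3.0000: CF_t = 1029.000000, DF = 0.880177, PV = 905.701629
Price P = sum_t PV_t = 1041.798892
Macaulay numerator sum_t t * PV_t:
  t * PV_t at t = 0.5000: 14.194812
  t * PV_t at t = 1.0000: 27.792093
  t * PV_t at t = 1.5000: 40.810709
  t * PV_t at t = 2.0000: 53.268996
  t * PV_t at t = 2.5000: 65.184772
  t * PV_t at t = 3.0000: 2717.104888
Macaulay duration D = (sum_t t * PV_t) / P = 2918.356270 / 1041.798892 = 2.801266

Answer: Macaulay duration = 2.8013 years


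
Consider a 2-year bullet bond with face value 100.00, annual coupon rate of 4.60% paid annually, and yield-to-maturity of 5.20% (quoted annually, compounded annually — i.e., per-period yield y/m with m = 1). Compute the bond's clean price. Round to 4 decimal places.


Answer: Price = 98.8875

Derivation:
Coupon per period c = face * coupon_rate / m = 4.600000
Periods per year m = 1; per-period yield y/m = 0.052000
Number of cashflows N = 2
Cashflows (t years, CF_t, discount factor 1/(1+y/m)^(m*t), PV):
  t = 1.0000: CF_t = 4.600000, DF = 0.950570, PV = 4.372624
  t = 2.0000: CF_t = 104.600000, DF = 0.903584, PV = 94.514884
Price P = sum_t PV_t = 98.887507


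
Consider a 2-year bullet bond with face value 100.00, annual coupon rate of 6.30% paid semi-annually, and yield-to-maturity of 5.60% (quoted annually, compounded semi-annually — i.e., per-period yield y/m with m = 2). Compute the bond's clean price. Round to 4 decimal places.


Answer: Price = 101.3072

Derivation:
Coupon per period c = face * coupon_rate / m = 3.150000
Periods per year m = 2; per-period yield y/m = 0.028000
Number of cashflows N = 4
Cashflows (t years, CF_t, discount factor 1/(1+y/m)^(m*t), PV):
  t = 0.5000: CF_t = 3.150000, DF = 0.972763, PV = 3.064202
  t = 1.0000: CF_t = 3.150000, DF = 0.946267, PV = 2.980742
  t = 1.5000: CF_t = 3.150000, DF = 0.920493, PV = 2.899554
  t = 2.0000: CF_t = 103.150000, DF = 0.895422, PV = 92.362733
Price P = sum_t PV_t = 101.307231


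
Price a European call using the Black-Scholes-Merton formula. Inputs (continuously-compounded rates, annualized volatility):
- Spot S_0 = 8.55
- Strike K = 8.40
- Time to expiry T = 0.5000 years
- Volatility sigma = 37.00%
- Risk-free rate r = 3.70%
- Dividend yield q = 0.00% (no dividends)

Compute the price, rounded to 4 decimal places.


Answer: Price = 1.0343

Derivation:
d1 = (ln(S/K) + (r - q + 0.5*sigma^2) * T) / (sigma * sqrt(T)) = 0.26917674
d2 = d1 - sigma * sqrt(T) = 0.00754723
exp(-rT) = 0.98167007; exp(-qT) = 1.00000000
C = S_0 * exp(-qT) * N(d1) - K * exp(-rT) * N(d2)
N(d1) = 0.60610316; N(d2) = 0.50301088
C = 8.5500 * 1.00000000 * 0.60610316 - 8.4000 * 0.98167007 * 0.50301088 = 1.0343


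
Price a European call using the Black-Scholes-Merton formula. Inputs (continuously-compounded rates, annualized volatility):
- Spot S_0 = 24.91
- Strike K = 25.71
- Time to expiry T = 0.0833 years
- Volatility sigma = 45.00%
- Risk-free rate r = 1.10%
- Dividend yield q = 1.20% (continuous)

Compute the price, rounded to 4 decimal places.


d1 = (ln(S/K) + (r - q + 0.5*sigma^2) * T) / (sigma * sqrt(T)) = -0.17909036
d2 = d1 - sigma * sqrt(T) = -0.30896819
exp(-rT) = 0.99908412; exp(-qT) = 0.99900090
C = S_0 * exp(-qT) * N(d1) - K * exp(-rT) * N(d2)
N(d1) = 0.42893338; N(d2) = 0.37867286
C = 24.9100 * 0.99900090 * 0.42893338 - 25.7100 * 0.99908412 * 0.37867286 = 0.9473

Answer: Price = 0.9473


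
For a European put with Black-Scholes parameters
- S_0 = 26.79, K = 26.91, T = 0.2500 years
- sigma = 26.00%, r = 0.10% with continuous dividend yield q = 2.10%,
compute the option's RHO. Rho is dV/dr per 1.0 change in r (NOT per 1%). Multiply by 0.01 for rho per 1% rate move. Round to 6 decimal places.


d1 = -0.0078406245; d2 = -0.1378406245
phi(d1) = 0.3989300180; exp(-qT) = 0.9947637572; exp(-rT) = 0.9997500312
N(-d2) = 0.5548168115
Rho = -K*T*exp(-rT)*N(-d2) = -26.9100 * 0.2500 * 0.9997500312 * 0.5548168115 = -3.731597

Answer: Rho = -3.731597


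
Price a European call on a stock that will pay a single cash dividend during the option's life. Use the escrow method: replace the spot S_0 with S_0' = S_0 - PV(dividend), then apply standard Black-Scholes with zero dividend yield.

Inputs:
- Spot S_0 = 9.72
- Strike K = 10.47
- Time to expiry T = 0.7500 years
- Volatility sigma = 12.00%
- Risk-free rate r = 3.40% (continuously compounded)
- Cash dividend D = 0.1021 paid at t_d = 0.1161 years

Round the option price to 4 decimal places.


PV(D) = D * exp(-r * t_d) = 0.1021 * 0.99606038 = 0.10169776
S_0' = S_0 - PV(D) = 9.7200 - 0.10169776 = 9.61830224
d1 = (ln(S_0'/K) + (r + sigma^2/2)*T) / (sigma*sqrt(T)) = -0.51909812
d2 = d1 - sigma*sqrt(T) = -0.62302116
exp(-rT) = 0.97482238
N(d1) = 0.30184616; N(d2) = 0.26663531
C = S_0' * N(d1) - K * exp(-rT) * N(d2) = 9.61830224 * 0.30184616 - 10.4700 * 0.97482238 * 0.26663531 = 0.1819

Answer: Price = 0.1819


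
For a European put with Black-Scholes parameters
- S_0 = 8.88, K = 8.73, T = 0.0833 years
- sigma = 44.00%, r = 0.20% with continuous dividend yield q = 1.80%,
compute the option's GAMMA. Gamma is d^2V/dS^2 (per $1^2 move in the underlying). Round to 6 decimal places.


Answer: Gamma = 0.347108

Derivation:
d1 = 0.1871526714; d2 = 0.0601610181
phi(d1) = 0.3920164035; exp(-qT) = 0.9985017235; exp(-rT) = 0.9998334139
Gamma = exp(-qT) * phi(d1) / (S * sigma * sqrt(T)) = 0.9985017235 * 0.3920164035 / (8.8800 * 0.4400 * 0.2886173938) = 0.347108


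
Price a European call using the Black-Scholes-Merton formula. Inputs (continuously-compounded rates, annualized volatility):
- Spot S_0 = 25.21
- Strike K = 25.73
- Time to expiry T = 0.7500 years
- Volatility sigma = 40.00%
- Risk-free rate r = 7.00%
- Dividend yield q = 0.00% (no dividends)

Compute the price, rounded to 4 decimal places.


d1 = (ln(S/K) + (r - q + 0.5*sigma^2) * T) / (sigma * sqrt(T)) = 0.26582106
d2 = d1 - sigma * sqrt(T) = -0.08058911
exp(-rT) = 0.94885432; exp(-qT) = 1.00000000
C = S_0 * exp(-qT) * N(d1) - K * exp(-rT) * N(d2)
N(d1) = 0.60481149; N(d2) = 0.46788437
C = 25.2100 * 1.00000000 * 0.60481149 - 25.7300 * 0.94885432 * 0.46788437 = 3.8244

Answer: Price = 3.8244


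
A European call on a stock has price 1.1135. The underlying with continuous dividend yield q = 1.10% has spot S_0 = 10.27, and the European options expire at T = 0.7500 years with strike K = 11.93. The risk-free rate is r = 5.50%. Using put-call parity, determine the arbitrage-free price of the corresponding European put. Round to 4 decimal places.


Put-call parity: C - P = S_0 * exp(-qT) - K * exp(-rT).
S_0 * exp(-qT) = 10.2700 * 0.99178394 = 10.18562104
K * exp(-rT) = 11.9300 * 0.95958920 = 11.44789919
P = C - S*exp(-qT) + K*exp(-rT)
P = 1.1135 - 10.18562104 + 11.44789919 = 2.3758

Answer: Put price = 2.3758


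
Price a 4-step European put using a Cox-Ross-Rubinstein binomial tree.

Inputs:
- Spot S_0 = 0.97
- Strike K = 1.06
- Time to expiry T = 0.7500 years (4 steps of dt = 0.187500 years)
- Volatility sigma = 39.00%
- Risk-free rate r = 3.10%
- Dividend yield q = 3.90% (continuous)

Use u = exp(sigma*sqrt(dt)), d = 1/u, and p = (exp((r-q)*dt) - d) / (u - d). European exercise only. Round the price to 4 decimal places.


Answer: Price = V(0,0) = 0.1883

Derivation:
dt = T/N = 0.187500
u = exp(sigma*sqrt(dt)) = 1.183972; d = 1/u = 0.844615
p = (exp((r-q)*dt) - d) / (u - d) = 0.453465
Discount per step: exp(-r*dt) = 0.994204
Stock lattice S(k, i) with i counting down-moves:
  k=0: S(0,0) = 0.9700
  k=1: S(1,0) = 1.1485; S(1,1) = 0.8193
  k=2: S(2,0) = 1.3597; S(2,1) = 0.9700; S(2,2) = 0.6920
  k=3: S(3,0) = 1.6099; S(3,1) = 1.1485; S(3,2) = 0.8193; S(3,3) = 0.5844
  k=4: S(4,0) = 1.9061; S(4,1) = 1.3597; S(4,2) = 0.9700; S(4,3) = 0.6920; S(4,4) = 0.4936
Terminal payoffs V(N, i) = max(K - S_T, 0):
  V(4,0) = 0.000000; V(4,1) = 0.000000; V(4,2) = 0.090000; V(4,3) = 0.368028; V(4,4) = 0.566365
Backward induction: V(k, i) = exp(-r*dt) * [p * V(k+1, i) + (1-p) * V(k+1, i+1)].
  V(3,0) = exp(-r*dt) * [p*0.000000 + (1-p)*0.000000] = 0.000000
  V(3,1) = exp(-r*dt) * [p*0.000000 + (1-p)*0.090000] = 0.048903
  V(3,2) = exp(-r*dt) * [p*0.090000 + (1-p)*0.368028] = 0.240550
  V(3,3) = exp(-r*dt) * [p*0.368028 + (1-p)*0.566365] = 0.473665
  V(2,0) = exp(-r*dt) * [p*0.000000 + (1-p)*0.048903] = 0.026572
  V(2,1) = exp(-r*dt) * [p*0.048903 + (1-p)*0.240550] = 0.152754
  V(2,2) = exp(-r*dt) * [p*0.240550 + (1-p)*0.473665] = 0.365823
  V(1,0) = exp(-r*dt) * [p*0.026572 + (1-p)*0.152754] = 0.094982
  V(1,1) = exp(-r*dt) * [p*0.152754 + (1-p)*0.365823] = 0.267644
  V(0,0) = exp(-r*dt) * [p*0.094982 + (1-p)*0.267644] = 0.188250


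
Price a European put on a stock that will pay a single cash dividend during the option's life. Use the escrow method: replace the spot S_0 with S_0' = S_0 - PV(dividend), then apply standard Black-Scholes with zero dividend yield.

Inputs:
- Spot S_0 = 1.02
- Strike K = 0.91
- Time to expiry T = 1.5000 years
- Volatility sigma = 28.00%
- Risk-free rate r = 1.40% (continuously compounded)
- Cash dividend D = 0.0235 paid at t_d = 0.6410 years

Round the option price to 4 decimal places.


PV(D) = D * exp(-r * t_d) = 0.0235 * 0.99106615 = 0.02329005
S_0' = S_0 - PV(D) = 1.0200 - 0.02329005 = 0.99670995
d1 = (ln(S_0'/K) + (r + sigma^2/2)*T) / (sigma*sqrt(T)) = 0.49810724
d2 = d1 - sigma*sqrt(T) = 0.15517868
exp(-rT) = 0.97921896
N(-d1) = 0.30920423; N(-d2) = 0.43834023
P = K * exp(-rT) * N(-d2) - S_0' * N(-d1) = 0.9100 * 0.97921896 * 0.43834023 - 0.99670995 * 0.30920423 = 0.0824

Answer: Price = 0.0824


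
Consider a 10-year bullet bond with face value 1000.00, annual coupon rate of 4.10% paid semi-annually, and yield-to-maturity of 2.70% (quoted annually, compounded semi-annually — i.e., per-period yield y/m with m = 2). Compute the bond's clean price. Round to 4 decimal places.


Coupon per period c = face * coupon_rate / m = 20.500000
Periods per year m = 2; per-period yield y/m = 0.013500
Number of cashflows N = 20
Cashflows (t years, CF_t, discount factor 1/(1+y/m)^(m*t), PV):
  t = 0.5000: CF_t = 20.500000, DF = 0.986680, PV = 20.226936
  t = 1.0000: CF_t = 20.500000, DF = 0.973537, PV = 19.957510
  t = 1.5000: CF_t = 20.500000, DF = 0.960569, PV = 19.691672
  t = 2.0000: CF_t = 20.500000, DF = 0.947774, PV = 19.429376
  t = 2.5000: CF_t = 20.500000, DF = 0.935150, PV = 19.170573
  t = 3.0000: CF_t = 20.500000, DF = 0.922694, PV = 18.915218
  t = 3.5000: CF_t = 20.500000, DF = 0.910403, PV = 18.663264
  t = 4.0000: CF_t = 20.500000, DF = 0.898276, PV = 18.414666
  t = 4.5000: CF_t = 20.500000, DF = 0.886311, PV = 18.169379
  t = 5.0000: CF_t = 20.500000, DF = 0.874505, PV = 17.927360
  t = 5.5000: CF_t = 20.500000, DF = 0.862857, PV = 17.688564
  t = 6.0000: CF_t = 20.500000, DF = 0.851363, PV = 17.452949
  t = 6.5000: CF_t = 20.500000, DF = 0.840023, PV = 17.220473
  t = 7.0000: CF_t = 20.500000, DF = 0.828834, PV = 16.991093
  t = 7.5000: CF_t = 20.500000, DF = 0.817794, PV = 16.764769
  t = 8.0000: CF_t = 20.500000, DF = 0.806900, PV = 16.541459
  t = 8.5000: CF_t = 20.500000, DF = 0.796152, PV = 16.321124
  t = 9.0000: CF_t = 20.500000, DF = 0.785547, PV = 16.103724
  t = 9.5000: CF_t = 20.500000, DF = 0.775084, PV = 15.889219
  t = 10.0000: CF_t = 1020.500000, DF = 0.764760, PV = 780.437175
Price P = sum_t PV_t = 1121.976502

Answer: Price = 1121.9765


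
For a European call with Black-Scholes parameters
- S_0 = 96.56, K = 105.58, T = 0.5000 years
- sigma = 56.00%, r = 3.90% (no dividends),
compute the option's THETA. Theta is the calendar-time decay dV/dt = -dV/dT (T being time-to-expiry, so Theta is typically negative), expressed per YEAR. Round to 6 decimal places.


d1 = 0.0217072120; d2 = -0.3742725855
phi(d1) = 0.3988483001; exp(-qT) = 1.0000000000; exp(-rT) = 0.9806888952
Theta = -S*exp(-qT)*phi(d1)*sigma/(2*sqrt(T)) - r*K*exp(-rT)*N(d2) + q*S*exp(-qT)*N(d1)
N(d1) = 0.5086592446; N(d2) = 0.3541007630; sqrt(T) = 0.7071067812
Term 1 = -96.5600 * 1.0000000000 * 0.3988483001 * 0.5600 / (2 * 0.7071067812) = -15.2502875193
Term 2 = -0.0390 * 105.5800 * 0.9806888952 * 0.3541007630 = -1.4298957814
Term 3 = 0 (no dividend yield, q = 0)
Theta = -15.2502875193 + (-1.4298957814) + (0.0000000000) = -16.680183

Answer: Theta = -16.680183


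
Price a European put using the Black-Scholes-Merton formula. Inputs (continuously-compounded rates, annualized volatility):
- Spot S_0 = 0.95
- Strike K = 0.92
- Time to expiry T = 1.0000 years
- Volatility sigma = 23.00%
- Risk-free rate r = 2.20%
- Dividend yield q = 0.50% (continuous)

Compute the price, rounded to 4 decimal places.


d1 = (ln(S/K) + (r - q + 0.5*sigma^2) * T) / (sigma * sqrt(T)) = 0.32842745
d2 = d1 - sigma * sqrt(T) = 0.09842745
exp(-rT) = 0.97824024; exp(-qT) = 0.99501248
P = K * exp(-rT) * N(-d2) - S_0 * exp(-qT) * N(-d1)
N(-d1) = 0.37129424; N(-d2) = 0.46079644
P = 0.9200 * 0.97824024 * 0.46079644 - 0.9500 * 0.99501248 * 0.37129424 = 0.0637

Answer: Price = 0.0637


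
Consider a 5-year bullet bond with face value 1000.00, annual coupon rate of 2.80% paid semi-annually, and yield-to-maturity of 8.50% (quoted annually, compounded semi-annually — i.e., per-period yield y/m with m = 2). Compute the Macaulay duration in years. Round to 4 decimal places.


Coupon per period c = face * coupon_rate / m = 14.000000
Periods per year m = 2; per-period yield y/m = 0.042500
Number of cashflows N = 10
Cashflows (t years, CF_t, discount factor 1/(1+y/m)^(m*t), PV):
  t = 0.5000: CF_t = 14.000000, DF = 0.959233, PV = 13.429257
  t = 1.0000: CF_t = 14.000000, DF = 0.920127, PV = 12.881781
  t = 1.5000: CF_t = 14.000000, DF = 0.882616, PV = 12.356624
  t = 2.0000: CF_t = 14.000000, DF = 0.846634, PV = 11.852877
  t = 2.5000: CF_t = 14.000000, DF = 0.812119, PV = 11.369666
  t = 3.0000: CF_t = 14.000000, DF = 0.779011, PV = 10.906155
  t = 3.5000: CF_t = 14.000000, DF = 0.747253, PV = 10.461539
  t = 4.0000: CF_t = 14.000000, DF = 0.716789, PV = 10.035050
  t = 4.5000: CF_t = 14.000000, DF = 0.687568, PV = 9.625947
  t = 5.0000: CF_t = 1014.000000, DF = 0.659537, PV = 668.770825
Price P = sum_t PV_t = 771.689720
Macaulay numerator sum_t t * PV_t:
  t * PV_t at t = 0.5000: 6.714628
  t * PV_t at t = 1.0000: 12.881781
  t * PV_t at t = 1.5000: 18.534937
  t * PV_t at t = 2.0000: 23.705754
  t * PV_t at t = 2.5000: 28.424166
  t * PV_t at t = 3.0000: 32.718464
  t * PV_t at t = 3.5000: 36.615387
  t * PV_t at t = 4.0000: 40.140199
  t * PV_t at t = 4.5000: 43.316761
  t * PV_t at t = 5.0000: 3343.854123
Macaulay duration D = (sum_t t * PV_t) / P = 3586.906200 / 771.689720 = 4.648120

Answer: Macaulay duration = 4.6481 years


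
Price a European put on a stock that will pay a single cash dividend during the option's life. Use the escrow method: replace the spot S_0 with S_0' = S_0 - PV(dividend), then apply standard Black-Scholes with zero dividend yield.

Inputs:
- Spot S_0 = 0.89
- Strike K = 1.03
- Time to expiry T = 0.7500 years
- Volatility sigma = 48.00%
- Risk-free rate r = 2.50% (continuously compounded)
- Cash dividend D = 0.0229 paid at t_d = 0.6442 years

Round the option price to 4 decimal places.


Answer: Price = 0.2365

Derivation:
PV(D) = D * exp(-r * t_d) = 0.0229 * 0.98402399 = 0.02253415
S_0' = S_0 - PV(D) = 0.8900 - 0.02253415 = 0.86746585
d1 = (ln(S_0'/K) + (r + sigma^2/2)*T) / (sigma*sqrt(T)) = -0.16018568
d2 = d1 - sigma*sqrt(T) = -0.57587787
exp(-rT) = 0.98142469
N(-d1) = 0.56363259; N(-d2) = 0.71765113
P = K * exp(-rT) * N(-d2) - S_0' * N(-d1) = 1.0300 * 0.98142469 * 0.71765113 - 0.86746585 * 0.56363259 = 0.2365


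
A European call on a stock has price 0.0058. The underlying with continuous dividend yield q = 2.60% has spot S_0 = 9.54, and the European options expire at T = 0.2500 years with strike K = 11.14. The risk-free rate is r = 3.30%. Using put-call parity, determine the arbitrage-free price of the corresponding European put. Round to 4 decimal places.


Put-call parity: C - P = S_0 * exp(-qT) - K * exp(-rT).
S_0 * exp(-qT) = 9.5400 * 0.99352108 = 9.47819110
K * exp(-rT) = 11.1400 * 0.99178394 = 11.04847307
P = C - S*exp(-qT) + K*exp(-rT)
P = 0.0058 - 9.47819110 + 11.04847307 = 1.5761

Answer: Put price = 1.5761


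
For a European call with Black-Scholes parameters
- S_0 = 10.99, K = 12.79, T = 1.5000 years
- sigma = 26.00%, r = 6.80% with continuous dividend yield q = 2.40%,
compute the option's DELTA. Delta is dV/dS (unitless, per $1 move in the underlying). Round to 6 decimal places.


d1 = -0.1098434332; d2 = -0.4282770997
phi(d1) = 0.3965427905; exp(-qT) = 0.9646402935; exp(-rT) = 0.9030295517
N(d1) = 0.4562667724
Delta = exp(-qT) * N(d1) = 0.9646402935 * 0.4562667724 = 0.440133

Answer: Delta = 0.440133


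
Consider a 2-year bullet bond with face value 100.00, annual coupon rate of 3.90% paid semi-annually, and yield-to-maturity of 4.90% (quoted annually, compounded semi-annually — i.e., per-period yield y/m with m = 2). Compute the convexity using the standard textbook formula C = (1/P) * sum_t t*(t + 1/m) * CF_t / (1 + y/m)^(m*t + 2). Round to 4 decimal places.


Coupon per period c = face * coupon_rate / m = 1.950000
Periods per year m = 2; per-period yield y/m = 0.024500
Number of cashflows N = 4
Cashflows (t years, CF_t, discount factor 1/(1+y/m)^(m*t), PV):
  t = 0.5000: CF_t = 1.950000, DF = 0.976086, PV = 1.903367
  t = 1.0000: CF_t = 1.950000, DF = 0.952744, PV = 1.857850
  t = 1.5000: CF_t = 1.950000, DF = 0.929960, PV = 1.813421
  t = 2.0000: CF_t = 101.950000, DF = 0.907721, PV = 92.542106
Price P = sum_t PV_t = 98.116745
Convexity numerator sum_t t*(t + 1/m) * CF_t / (1+y/m)^(m*t + 2):
  t = 0.5000: term = 0.906711
  t = 1.0000: term = 2.655082
  t = 1.5000: term = 5.183177
  t = 2.0000: term = 440.844532
Convexity = (1/P) * sum = 449.589502 / 98.116745 = 4.582189

Answer: Convexity = 4.5822


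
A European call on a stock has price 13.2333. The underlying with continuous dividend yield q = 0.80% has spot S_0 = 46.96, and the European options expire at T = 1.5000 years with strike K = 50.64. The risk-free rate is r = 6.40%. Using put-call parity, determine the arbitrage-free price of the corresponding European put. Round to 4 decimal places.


Put-call parity: C - P = S_0 * exp(-qT) - K * exp(-rT).
S_0 * exp(-qT) = 46.9600 * 0.98807171 = 46.39984764
K * exp(-rT) = 50.6400 * 0.90846402 = 46.00461777
P = C - S*exp(-qT) + K*exp(-rT)
P = 13.2333 - 46.39984764 + 46.00461777 = 12.8381

Answer: Put price = 12.8381


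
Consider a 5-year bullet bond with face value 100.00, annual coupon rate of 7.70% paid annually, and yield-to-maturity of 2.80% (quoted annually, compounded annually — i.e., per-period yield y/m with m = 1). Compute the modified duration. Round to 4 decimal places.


Coupon per period c = face * coupon_rate / m = 7.700000
Periods per year m = 1; per-period yield y/m = 0.028000
Number of cashflows N = 5
Cashflows (t years, CF_t, discount factor 1/(1+y/m)^(m*t), PV):
  t = 1.0000: CF_t = 7.700000, DF = 0.972763, PV = 7.490272
  t = 2.0000: CF_t = 7.700000, DF = 0.946267, PV = 7.286257
  t = 3.0000: CF_t = 7.700000, DF = 0.920493, PV = 7.087799
  t = 4.0000: CF_t = 7.700000, DF = 0.895422, PV = 6.894746
  t = 5.0000: CF_t = 107.700000, DF = 0.871033, PV = 93.810215
Price P = sum_t PV_t = 122.569289
First compute Macaulay numerator sum_t t * PV_t:
  t * PV_t at t = 1.0000: 7.490272
  t * PV_t at t = 2.0000: 14.572514
  t * PV_t at t = 3.0000: 21.263396
  t * PV_t at t = 4.0000: 27.578984
  t * PV_t at t = 5.0000: 469.051074
Macaulay duration D = 539.956240 / 122.569289 = 4.405314
Modified duration = D / (1 + y/m) = 4.405314 / (1 + 0.028000) = 4.285325

Answer: Modified duration = 4.2853


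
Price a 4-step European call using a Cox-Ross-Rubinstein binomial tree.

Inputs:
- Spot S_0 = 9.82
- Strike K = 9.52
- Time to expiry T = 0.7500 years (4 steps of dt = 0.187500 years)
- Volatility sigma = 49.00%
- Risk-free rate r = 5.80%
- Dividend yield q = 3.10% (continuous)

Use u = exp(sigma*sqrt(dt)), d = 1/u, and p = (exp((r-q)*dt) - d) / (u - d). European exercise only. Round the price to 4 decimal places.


dt = T/N = 0.187500
u = exp(sigma*sqrt(dt)) = 1.236366; d = 1/u = 0.808822
p = (exp((r-q)*dt) - d) / (u - d) = 0.459025
Discount per step: exp(-r*dt) = 0.989184
Stock lattice S(k, i) with i counting down-moves:
  k=0: S(0,0) = 9.8200
  k=1: S(1,0) = 12.1411; S(1,1) = 7.9426
  k=2: S(2,0) = 15.0109; S(2,1) = 9.8200; S(2,2) = 6.4242
  k=3: S(3,0) = 18.5589; S(3,1) = 12.1411; S(3,2) = 7.9426; S(3,3) = 5.1960
  k=4: S(4,0) = 22.9456; S(4,1) = 15.0109; S(4,2) = 9.8200; S(4,3) = 6.4242; S(4,4) = 4.2027
Terminal payoffs V(N, i) = max(S_T - K, 0):
  V(4,0) = 13.425596; V(4,1) = 5.490854; V(4,2) = 0.300000; V(4,3) = 0.000000; V(4,4) = 0.000000
Backward induction: V(k, i) = exp(-r*dt) * [p * V(k+1, i) + (1-p) * V(k+1, i+1)].
  V(3,0) = exp(-r*dt) * [p*13.425596 + (1-p)*5.490854] = 9.034315
  V(3,1) = exp(-r*dt) * [p*5.490854 + (1-p)*0.300000] = 2.653715
  V(3,2) = exp(-r*dt) * [p*0.300000 + (1-p)*0.000000] = 0.136218
  V(3,3) = exp(-r*dt) * [p*0.000000 + (1-p)*0.000000] = 0.000000
  V(2,0) = exp(-r*dt) * [p*9.034315 + (1-p)*2.653715] = 5.522188
  V(2,1) = exp(-r*dt) * [p*2.653715 + (1-p)*0.136218] = 1.277840
  V(2,2) = exp(-r*dt) * [p*0.136218 + (1-p)*0.000000] = 0.061851
  V(1,0) = exp(-r*dt) * [p*5.522188 + (1-p)*1.277840] = 3.191208
  V(1,1) = exp(-r*dt) * [p*1.277840 + (1-p)*0.061851] = 0.613314
  V(0,0) = exp(-r*dt) * [p*3.191208 + (1-p)*0.613314] = 1.777199

Answer: Price = V(0,0) = 1.7772


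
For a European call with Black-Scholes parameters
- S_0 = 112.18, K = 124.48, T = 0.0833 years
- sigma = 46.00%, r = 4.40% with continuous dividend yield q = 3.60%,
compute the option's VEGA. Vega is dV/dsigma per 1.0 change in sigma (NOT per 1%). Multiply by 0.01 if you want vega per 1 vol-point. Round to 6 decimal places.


d1 = -0.7122472623; d2 = -0.8450112635
phi(d1) = 0.3095651790; exp(-qT) = 0.9970056919; exp(-rT) = 0.9963415086
Vega = S * exp(-qT) * phi(d1) * sqrt(T) = 112.1800 * 0.9970056919 * 0.3095651790 * 0.2886173938 = 9.992811

Answer: Vega = 9.992811


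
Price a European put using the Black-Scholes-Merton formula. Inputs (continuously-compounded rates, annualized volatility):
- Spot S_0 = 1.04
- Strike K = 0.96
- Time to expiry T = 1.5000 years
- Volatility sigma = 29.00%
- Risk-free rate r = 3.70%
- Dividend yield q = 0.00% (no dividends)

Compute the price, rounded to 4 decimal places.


d1 = (ln(S/K) + (r - q + 0.5*sigma^2) * T) / (sigma * sqrt(T)) = 0.55920924
d2 = d1 - sigma * sqrt(T) = 0.20403323
exp(-rT) = 0.94601202; exp(-qT) = 1.00000000
P = K * exp(-rT) * N(-d2) - S_0 * exp(-qT) * N(-d1)
N(-d1) = 0.28800946; N(-d2) = 0.41916377
P = 0.9600 * 0.94601202 * 0.41916377 - 1.0400 * 1.00000000 * 0.28800946 = 0.0811

Answer: Price = 0.0811


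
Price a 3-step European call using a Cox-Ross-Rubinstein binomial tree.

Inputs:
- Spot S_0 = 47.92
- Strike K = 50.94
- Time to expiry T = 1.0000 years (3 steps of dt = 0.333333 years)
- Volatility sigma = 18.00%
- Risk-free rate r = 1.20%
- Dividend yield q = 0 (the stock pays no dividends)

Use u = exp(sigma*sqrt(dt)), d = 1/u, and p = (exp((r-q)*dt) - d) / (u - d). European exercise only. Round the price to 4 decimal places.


Answer: Price = V(0,0) = 2.5354

Derivation:
dt = T/N = 0.333333
u = exp(sigma*sqrt(dt)) = 1.109515; d = 1/u = 0.901295
p = (exp((r-q)*dt) - d) / (u - d) = 0.493291
Discount per step: exp(-r*dt) = 0.996008
Stock lattice S(k, i) with i counting down-moves:
  k=0: S(0,0) = 47.9200
  k=1: S(1,0) = 53.1680; S(1,1) = 43.1900
  k=2: S(2,0) = 58.9907; S(2,1) = 47.9200; S(2,2) = 38.9270
  k=3: S(3,0) = 65.4510; S(3,1) = 53.1680; S(3,2) = 43.1900; S(3,3) = 35.0847
Terminal payoffs V(N, i) = max(S_T - K, 0):
  V(3,0) = 14.511021; V(3,1) = 2.227962; V(3,2) = 0.000000; V(3,3) = 0.000000
Backward induction: V(k, i) = exp(-r*dt) * [p * V(k+1, i) + (1-p) * V(k+1, i+1)].
  V(2,0) = exp(-r*dt) * [p*14.511021 + (1-p)*2.227962] = 8.254009
  V(2,1) = exp(-r*dt) * [p*2.227962 + (1-p)*0.000000] = 1.094647
  V(2,2) = exp(-r*dt) * [p*0.000000 + (1-p)*0.000000] = 0.000000
  V(1,0) = exp(-r*dt) * [p*8.254009 + (1-p)*1.094647] = 4.607831
  V(1,1) = exp(-r*dt) * [p*1.094647 + (1-p)*0.000000] = 0.537825
  V(0,0) = exp(-r*dt) * [p*4.607831 + (1-p)*0.537825] = 2.535362
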